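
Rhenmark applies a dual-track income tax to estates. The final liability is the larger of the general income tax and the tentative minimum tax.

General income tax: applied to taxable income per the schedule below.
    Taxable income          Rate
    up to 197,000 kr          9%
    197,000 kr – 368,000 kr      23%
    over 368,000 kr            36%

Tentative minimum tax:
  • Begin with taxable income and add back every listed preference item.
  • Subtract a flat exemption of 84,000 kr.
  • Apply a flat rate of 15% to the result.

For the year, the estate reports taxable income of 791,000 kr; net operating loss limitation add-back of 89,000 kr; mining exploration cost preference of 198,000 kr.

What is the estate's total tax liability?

209,340 kr

General income tax:
  197,000 kr × 9% = 17,730 kr
  171,000 kr × 23% = 39,330 kr
  423,000 kr × 36% = 152,280 kr
  → 209,340 kr

Tentative minimum tax:
  Adjusted income: 791,000 kr + 89,000 kr + 198,000 kr = 1,078,000 kr
  Less exemption 84,000 kr → base 994,000 kr
  994,000 kr × 15% = 149,100 kr

209,340 kr > 149,100 kr, so the general income tax governs.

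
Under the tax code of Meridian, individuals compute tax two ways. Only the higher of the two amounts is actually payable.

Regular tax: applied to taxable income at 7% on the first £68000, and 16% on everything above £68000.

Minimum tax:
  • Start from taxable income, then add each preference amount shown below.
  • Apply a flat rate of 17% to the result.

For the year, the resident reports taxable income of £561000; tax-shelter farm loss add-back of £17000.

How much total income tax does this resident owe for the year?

£98260

Regular tax:
  £68000 × 7% = £4760
  £493000 × 16% = £78880
  → £83640

Minimum tax:
  Adjusted income: £561000 + £17000 = £578000
  £578000 × 17% = £98260

£98260 > £83640, so the minimum tax is the binding amount.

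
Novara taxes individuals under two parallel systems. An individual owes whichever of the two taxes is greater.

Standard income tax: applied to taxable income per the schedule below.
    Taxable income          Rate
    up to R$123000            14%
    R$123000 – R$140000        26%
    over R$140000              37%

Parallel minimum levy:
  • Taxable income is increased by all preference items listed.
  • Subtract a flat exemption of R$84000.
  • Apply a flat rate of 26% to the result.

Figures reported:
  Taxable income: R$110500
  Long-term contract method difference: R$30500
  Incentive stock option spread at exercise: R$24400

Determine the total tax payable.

R$21164

Standard income tax:
  R$110500 × 14% = R$15470

Parallel minimum levy:
  Adjusted income: R$110500 + R$30500 + R$24400 = R$165400
  Less exemption R$84000 → base R$81400
  R$81400 × 26% = R$21164

R$21164 > R$15470, so the parallel minimum levy is the binding amount.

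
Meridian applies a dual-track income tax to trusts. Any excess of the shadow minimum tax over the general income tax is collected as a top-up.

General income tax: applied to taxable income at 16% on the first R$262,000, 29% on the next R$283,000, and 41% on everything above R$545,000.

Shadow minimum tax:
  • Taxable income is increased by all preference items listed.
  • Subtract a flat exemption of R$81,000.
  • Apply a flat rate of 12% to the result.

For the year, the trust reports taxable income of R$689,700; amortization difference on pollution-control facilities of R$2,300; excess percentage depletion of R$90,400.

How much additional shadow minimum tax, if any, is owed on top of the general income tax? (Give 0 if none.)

General income tax:
  R$262,000 × 16% = R$41,920
  R$283,000 × 29% = R$82,070
  R$144,700 × 41% = R$59,327
  → R$183,317

Shadow minimum tax:
  Adjusted income: R$689,700 + R$2,300 + R$90,400 = R$782,400
  Less exemption R$81,000 → base R$701,400
  R$701,400 × 12% = R$84,168

R$84,168 ≤ R$183,317, so no add-on is due.

R$0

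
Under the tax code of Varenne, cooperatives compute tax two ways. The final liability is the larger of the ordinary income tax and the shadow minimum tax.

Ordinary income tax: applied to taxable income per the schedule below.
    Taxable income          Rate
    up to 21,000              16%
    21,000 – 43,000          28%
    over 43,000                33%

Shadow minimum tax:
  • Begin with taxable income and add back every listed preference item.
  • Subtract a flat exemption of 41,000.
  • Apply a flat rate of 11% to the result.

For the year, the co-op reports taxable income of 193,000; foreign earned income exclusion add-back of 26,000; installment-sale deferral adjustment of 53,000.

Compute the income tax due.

59,020

Ordinary income tax:
  21,000 × 16% = 3,360
  22,000 × 28% = 6,160
  150,000 × 33% = 49,500
  → 59,020

Shadow minimum tax:
  Adjusted income: 193,000 + 26,000 + 53,000 = 272,000
  Less exemption 41,000 → base 231,000
  231,000 × 11% = 25,410

59,020 > 25,410, so the ordinary income tax governs.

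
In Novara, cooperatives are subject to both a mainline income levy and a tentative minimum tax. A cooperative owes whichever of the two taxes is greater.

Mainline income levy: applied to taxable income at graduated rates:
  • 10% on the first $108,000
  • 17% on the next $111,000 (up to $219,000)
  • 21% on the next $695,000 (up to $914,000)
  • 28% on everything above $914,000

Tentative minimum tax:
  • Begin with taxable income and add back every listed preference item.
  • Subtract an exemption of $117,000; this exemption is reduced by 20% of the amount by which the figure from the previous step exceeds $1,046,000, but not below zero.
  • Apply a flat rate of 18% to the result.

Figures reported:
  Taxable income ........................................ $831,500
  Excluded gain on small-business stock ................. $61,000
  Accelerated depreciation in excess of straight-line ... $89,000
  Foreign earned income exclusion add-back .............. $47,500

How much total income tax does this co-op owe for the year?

$164,160

Mainline income levy:
  $108,000 × 10% = $10,800
  $111,000 × 17% = $18,870
  $612,500 × 21% = $128,625
  → $158,295

Tentative minimum tax:
  Adjusted income: $831,500 + $61,000 + $89,000 + $47,500 = $1,029,000
  Exemption: $1,029,000 ≤ $1,046,000, so full $117,000 applies
  Base: $1,029,000 − $117,000 = $912,000
  $912,000 × 18% = $164,160

$164,160 > $158,295, so the tentative minimum tax is the binding amount.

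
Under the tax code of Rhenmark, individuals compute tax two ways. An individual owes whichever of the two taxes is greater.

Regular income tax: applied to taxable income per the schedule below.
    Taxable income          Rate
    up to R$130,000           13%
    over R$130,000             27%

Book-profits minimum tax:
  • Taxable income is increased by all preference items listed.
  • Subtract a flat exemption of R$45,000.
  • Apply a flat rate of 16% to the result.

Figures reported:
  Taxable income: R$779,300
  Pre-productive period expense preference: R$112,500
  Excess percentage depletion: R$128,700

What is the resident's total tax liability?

Regular income tax:
  R$130,000 × 13% = R$16,900
  R$649,300 × 27% = R$175,311
  → R$192,211

Book-profits minimum tax:
  Adjusted income: R$779,300 + R$112,500 + R$128,700 = R$1,020,500
  Less exemption R$45,000 → base R$975,500
  R$975,500 × 16% = R$156,080

R$192,211 > R$156,080, so the regular income tax governs.

R$192,211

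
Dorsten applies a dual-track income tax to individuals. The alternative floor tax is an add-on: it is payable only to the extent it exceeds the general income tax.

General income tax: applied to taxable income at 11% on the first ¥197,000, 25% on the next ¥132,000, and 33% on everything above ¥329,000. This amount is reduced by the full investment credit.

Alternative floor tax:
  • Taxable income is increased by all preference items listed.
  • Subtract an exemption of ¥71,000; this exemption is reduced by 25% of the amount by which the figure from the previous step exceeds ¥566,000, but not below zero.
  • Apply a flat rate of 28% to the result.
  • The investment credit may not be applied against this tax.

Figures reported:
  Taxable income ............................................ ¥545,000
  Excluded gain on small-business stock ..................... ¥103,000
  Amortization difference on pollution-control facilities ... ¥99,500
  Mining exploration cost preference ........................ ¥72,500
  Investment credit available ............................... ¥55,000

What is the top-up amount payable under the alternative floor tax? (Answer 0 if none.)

¥156,550

Alternative floor tax:
  Adjusted income: ¥545,000 + ¥103,000 + ¥99,500 + ¥72,500 = ¥820,000
  Exemption: ¥71,000 − 25% × (¥820,000 − ¥566,000) = ¥71,000 − ¥63,500 = ¥7,500
  Base: ¥820,000 − ¥7,500 = ¥812,500
  ¥812,500 × 28% = ¥227,500

General income tax:
  ¥197,000 × 11% = ¥21,670
  ¥132,000 × 25% = ¥33,000
  ¥216,000 × 33% = ¥71,280
  → ¥125,950
  Less investment credit ¥55,000 → ¥70,950

Excess of alternative floor tax over general income tax: ¥227,500 − ¥70,950 = ¥156,550.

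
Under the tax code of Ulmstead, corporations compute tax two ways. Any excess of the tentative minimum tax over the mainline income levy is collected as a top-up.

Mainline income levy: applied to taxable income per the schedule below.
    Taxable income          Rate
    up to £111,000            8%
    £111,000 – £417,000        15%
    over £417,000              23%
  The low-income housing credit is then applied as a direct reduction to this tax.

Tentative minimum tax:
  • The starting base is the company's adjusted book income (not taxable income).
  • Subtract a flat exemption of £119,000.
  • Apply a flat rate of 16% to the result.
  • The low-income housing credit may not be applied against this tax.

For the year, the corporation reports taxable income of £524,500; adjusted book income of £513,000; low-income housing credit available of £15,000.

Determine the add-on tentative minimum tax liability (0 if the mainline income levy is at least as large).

Mainline income levy:
  £111,000 × 8% = £8,880
  £306,000 × 15% = £45,900
  £107,500 × 23% = £24,725
  → £79,505
  Less low-income housing credit £15,000 → £64,505

Tentative minimum tax:
  Base (adjusted book income): £513,000
  Less exemption £119,000 → base £394,000
  £394,000 × 16% = £63,040

£63,040 ≤ £64,505, so no add-on is due.

£0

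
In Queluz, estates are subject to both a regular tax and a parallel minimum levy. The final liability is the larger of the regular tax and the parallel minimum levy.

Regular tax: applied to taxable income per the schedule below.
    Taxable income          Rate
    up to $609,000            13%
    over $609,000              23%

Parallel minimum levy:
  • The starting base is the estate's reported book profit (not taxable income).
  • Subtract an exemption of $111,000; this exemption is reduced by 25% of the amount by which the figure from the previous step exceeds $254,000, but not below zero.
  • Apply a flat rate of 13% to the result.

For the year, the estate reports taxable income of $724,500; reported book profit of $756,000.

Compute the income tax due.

$105,735

Regular tax:
  $609,000 × 13% = $79,170
  $115,500 × 23% = $26,565
  → $105,735

Parallel minimum levy:
  Base (reported book profit): $756,000
  Exemption: 25% × ($756,000 − $254,000) = $125,500 ≥ $111,000, so the exemption is fully phased out
  Base: $756,000 − $0 = $756,000
  $756,000 × 13% = $98,280

$105,735 > $98,280, so the regular tax governs.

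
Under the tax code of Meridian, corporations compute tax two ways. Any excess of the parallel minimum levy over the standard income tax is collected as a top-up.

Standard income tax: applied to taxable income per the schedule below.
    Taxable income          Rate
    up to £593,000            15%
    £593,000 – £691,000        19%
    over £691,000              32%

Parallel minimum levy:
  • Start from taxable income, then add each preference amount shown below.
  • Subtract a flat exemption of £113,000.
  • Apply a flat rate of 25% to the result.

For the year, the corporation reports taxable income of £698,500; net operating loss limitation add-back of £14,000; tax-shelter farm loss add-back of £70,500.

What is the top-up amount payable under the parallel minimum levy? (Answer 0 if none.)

Parallel minimum levy:
  Adjusted income: £698,500 + £14,000 + £70,500 = £783,000
  Less exemption £113,000 → base £670,000
  £670,000 × 25% = £167,500

Standard income tax:
  £593,000 × 15% = £88,950
  £98,000 × 19% = £18,620
  £7,500 × 32% = £2,400
  → £109,970

Excess of parallel minimum levy over standard income tax: £167,500 − £109,970 = £57,530.

£57,530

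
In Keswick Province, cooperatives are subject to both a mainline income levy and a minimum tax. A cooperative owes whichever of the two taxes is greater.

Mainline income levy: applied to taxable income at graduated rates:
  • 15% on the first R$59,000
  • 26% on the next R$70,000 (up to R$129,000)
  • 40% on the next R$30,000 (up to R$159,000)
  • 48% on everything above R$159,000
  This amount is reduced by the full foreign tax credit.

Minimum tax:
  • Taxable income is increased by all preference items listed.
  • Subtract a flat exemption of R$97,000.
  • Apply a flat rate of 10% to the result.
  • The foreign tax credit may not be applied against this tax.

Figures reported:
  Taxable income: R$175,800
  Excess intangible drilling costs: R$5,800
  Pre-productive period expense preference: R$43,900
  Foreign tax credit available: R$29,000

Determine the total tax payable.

Mainline income levy:
  R$59,000 × 15% = R$8,850
  R$70,000 × 26% = R$18,200
  R$30,000 × 40% = R$12,000
  R$16,800 × 48% = R$8,064
  → R$47,114
  Less foreign tax credit R$29,000 → R$18,114

Minimum tax:
  Adjusted income: R$175,800 + R$5,800 + R$43,900 = R$225,500
  Less exemption R$97,000 → base R$128,500
  R$128,500 × 10% = R$12,850

R$18,114 > R$12,850, so the mainline income levy governs.

R$18,114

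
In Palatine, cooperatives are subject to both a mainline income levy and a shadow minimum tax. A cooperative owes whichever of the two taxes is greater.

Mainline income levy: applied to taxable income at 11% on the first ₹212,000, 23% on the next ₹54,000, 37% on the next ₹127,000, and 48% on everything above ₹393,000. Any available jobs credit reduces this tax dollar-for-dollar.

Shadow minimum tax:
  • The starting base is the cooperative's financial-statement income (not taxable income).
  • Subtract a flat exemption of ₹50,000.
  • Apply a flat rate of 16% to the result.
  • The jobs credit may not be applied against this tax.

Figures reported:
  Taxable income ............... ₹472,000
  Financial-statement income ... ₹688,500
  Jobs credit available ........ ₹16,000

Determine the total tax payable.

₹104,650

Shadow minimum tax:
  Base (financial-statement income): ₹688,500
  Less exemption ₹50,000 → base ₹638,500
  ₹638,500 × 16% = ₹102,160

Mainline income levy:
  ₹212,000 × 11% = ₹23,320
  ₹54,000 × 23% = ₹12,420
  ₹127,000 × 37% = ₹46,990
  ₹79,000 × 48% = ₹37,920
  → ₹120,650
  Less jobs credit ₹16,000 → ₹104,650

₹104,650 > ₹102,160, so the mainline income levy governs.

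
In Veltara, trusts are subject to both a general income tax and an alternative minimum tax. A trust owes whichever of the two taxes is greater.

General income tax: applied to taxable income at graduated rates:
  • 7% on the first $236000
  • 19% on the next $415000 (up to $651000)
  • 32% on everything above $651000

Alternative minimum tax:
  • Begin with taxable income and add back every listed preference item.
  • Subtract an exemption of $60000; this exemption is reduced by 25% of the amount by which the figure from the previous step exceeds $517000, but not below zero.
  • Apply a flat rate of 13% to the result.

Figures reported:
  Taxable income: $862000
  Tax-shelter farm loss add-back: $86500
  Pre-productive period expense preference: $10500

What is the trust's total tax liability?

General income tax:
  $236000 × 7% = $16520
  $415000 × 19% = $78850
  $211000 × 32% = $67520
  → $162890

Alternative minimum tax:
  Adjusted income: $862000 + $86500 + $10500 = $959000
  Exemption: 25% × ($959000 − $517000) = $110500 ≥ $60000, so the exemption is fully phased out
  Base: $959000 − $0 = $959000
  $959000 × 13% = $124670

$162890 > $124670, so the general income tax governs.

$162890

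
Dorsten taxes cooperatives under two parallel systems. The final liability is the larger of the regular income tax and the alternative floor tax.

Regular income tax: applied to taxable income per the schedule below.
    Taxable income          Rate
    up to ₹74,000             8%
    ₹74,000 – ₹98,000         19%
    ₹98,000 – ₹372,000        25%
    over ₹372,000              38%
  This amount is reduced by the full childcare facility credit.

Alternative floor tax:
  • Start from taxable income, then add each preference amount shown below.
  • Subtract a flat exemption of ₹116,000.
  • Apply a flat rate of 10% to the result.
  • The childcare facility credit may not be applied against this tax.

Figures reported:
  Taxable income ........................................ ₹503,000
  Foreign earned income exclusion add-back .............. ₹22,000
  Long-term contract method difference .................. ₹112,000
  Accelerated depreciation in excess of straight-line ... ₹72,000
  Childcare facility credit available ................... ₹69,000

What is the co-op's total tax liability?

₹59,760

Alternative floor tax:
  Adjusted income: ₹503,000 + ₹22,000 + ₹112,000 + ₹72,000 = ₹709,000
  Less exemption ₹116,000 → base ₹593,000
  ₹593,000 × 10% = ₹59,300

Regular income tax:
  ₹74,000 × 8% = ₹5,920
  ₹24,000 × 19% = ₹4,560
  ₹274,000 × 25% = ₹68,500
  ₹131,000 × 38% = ₹49,780
  → ₹128,760
  Less childcare facility credit ₹69,000 → ₹59,760

₹59,760 > ₹59,300, so the regular income tax governs.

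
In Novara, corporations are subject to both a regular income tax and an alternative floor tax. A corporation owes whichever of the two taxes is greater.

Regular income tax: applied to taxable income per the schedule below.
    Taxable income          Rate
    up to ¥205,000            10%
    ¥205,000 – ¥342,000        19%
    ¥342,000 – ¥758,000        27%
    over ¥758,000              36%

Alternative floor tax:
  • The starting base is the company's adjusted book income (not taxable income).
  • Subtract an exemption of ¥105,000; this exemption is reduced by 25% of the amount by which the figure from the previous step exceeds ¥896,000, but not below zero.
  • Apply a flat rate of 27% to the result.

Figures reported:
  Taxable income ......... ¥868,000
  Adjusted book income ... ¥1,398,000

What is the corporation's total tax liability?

¥377,460

Regular income tax:
  ¥205,000 × 10% = ¥20,500
  ¥137,000 × 19% = ¥26,030
  ¥416,000 × 27% = ¥112,320
  ¥110,000 × 36% = ¥39,600
  → ¥198,450

Alternative floor tax:
  Base (adjusted book income): ¥1,398,000
  Exemption: 25% × (¥1,398,000 − ¥896,000) = ¥125,500 ≥ ¥105,000, so the exemption is fully phased out
  Base: ¥1,398,000 − ¥0 = ¥1,398,000
  ¥1,398,000 × 27% = ¥377,460

¥377,460 > ¥198,450, so the alternative floor tax is the binding amount.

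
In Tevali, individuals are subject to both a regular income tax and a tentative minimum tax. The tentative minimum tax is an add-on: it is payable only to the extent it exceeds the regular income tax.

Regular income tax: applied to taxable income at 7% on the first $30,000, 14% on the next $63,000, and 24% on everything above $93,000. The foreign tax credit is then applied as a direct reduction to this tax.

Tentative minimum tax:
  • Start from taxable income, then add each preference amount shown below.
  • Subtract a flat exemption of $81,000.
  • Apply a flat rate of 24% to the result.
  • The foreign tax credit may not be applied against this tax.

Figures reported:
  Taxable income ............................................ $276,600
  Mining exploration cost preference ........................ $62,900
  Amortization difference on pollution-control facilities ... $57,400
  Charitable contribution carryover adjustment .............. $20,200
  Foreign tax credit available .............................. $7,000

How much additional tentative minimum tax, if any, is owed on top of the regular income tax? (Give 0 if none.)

$32,680

Tentative minimum tax:
  Adjusted income: $276,600 + $62,900 + $57,400 + $20,200 = $417,100
  Less exemption $81,000 → base $336,100
  $336,100 × 24% = $80,664

Regular income tax:
  $30,000 × 7% = $2,100
  $63,000 × 14% = $8,820
  $183,600 × 24% = $44,064
  → $54,984
  Less foreign tax credit $7,000 → $47,984

Excess of tentative minimum tax over regular income tax: $80,664 − $47,984 = $32,680.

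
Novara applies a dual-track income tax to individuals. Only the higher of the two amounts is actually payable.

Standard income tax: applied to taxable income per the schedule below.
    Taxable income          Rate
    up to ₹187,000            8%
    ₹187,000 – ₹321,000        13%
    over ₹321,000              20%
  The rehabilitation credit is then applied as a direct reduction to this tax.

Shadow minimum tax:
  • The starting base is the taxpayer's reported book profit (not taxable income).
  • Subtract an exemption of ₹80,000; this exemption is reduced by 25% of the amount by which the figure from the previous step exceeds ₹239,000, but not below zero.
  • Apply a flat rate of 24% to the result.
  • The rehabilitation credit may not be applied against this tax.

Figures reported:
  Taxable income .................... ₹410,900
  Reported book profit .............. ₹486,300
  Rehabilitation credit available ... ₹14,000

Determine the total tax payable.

₹112,350

Shadow minimum tax:
  Base (reported book profit): ₹486,300
  Exemption: ₹80,000 − 25% × (₹486,300 − ₹239,000) = ₹80,000 − ₹61,825 = ₹18,175
  Base: ₹486,300 − ₹18,175 = ₹468,125
  ₹468,125 × 24% = ₹112,350

Standard income tax:
  ₹187,000 × 8% = ₹14,960
  ₹134,000 × 13% = ₹17,420
  ₹89,900 × 20% = ₹17,980
  → ₹50,360
  Less rehabilitation credit ₹14,000 → ₹36,360

₹112,350 > ₹36,360, so the shadow minimum tax is the binding amount.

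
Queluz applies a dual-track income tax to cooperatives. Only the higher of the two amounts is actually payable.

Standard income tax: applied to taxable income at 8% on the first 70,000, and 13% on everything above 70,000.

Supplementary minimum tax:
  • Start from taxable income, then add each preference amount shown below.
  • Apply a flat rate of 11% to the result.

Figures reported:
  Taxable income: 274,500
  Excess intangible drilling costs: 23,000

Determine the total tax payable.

32,725

Supplementary minimum tax:
  Adjusted income: 274,500 + 23,000 = 297,500
  297,500 × 11% = 32,725

Standard income tax:
  70,000 × 8% = 5,600
  204,500 × 13% = 26,585
  → 32,185

32,725 > 32,185, so the supplementary minimum tax is the binding amount.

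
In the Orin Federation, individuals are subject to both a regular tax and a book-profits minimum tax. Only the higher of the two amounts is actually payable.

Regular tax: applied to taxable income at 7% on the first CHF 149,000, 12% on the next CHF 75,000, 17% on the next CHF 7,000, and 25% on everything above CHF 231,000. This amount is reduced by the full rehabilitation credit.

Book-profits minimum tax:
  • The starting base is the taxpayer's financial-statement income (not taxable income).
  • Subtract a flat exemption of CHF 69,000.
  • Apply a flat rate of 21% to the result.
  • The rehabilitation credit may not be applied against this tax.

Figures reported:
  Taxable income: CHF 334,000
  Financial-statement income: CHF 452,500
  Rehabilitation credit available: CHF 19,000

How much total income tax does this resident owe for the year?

CHF 80,535

Book-profits minimum tax:
  Base (financial-statement income): CHF 452,500
  Less exemption CHF 69,000 → base CHF 383,500
  CHF 383,500 × 21% = CHF 80,535

Regular tax:
  CHF 149,000 × 7% = CHF 10,430
  CHF 75,000 × 12% = CHF 9,000
  CHF 7,000 × 17% = CHF 1,190
  CHF 103,000 × 25% = CHF 25,750
  → CHF 46,370
  Less rehabilitation credit CHF 19,000 → CHF 27,370

CHF 80,535 > CHF 27,370, so the book-profits minimum tax is the binding amount.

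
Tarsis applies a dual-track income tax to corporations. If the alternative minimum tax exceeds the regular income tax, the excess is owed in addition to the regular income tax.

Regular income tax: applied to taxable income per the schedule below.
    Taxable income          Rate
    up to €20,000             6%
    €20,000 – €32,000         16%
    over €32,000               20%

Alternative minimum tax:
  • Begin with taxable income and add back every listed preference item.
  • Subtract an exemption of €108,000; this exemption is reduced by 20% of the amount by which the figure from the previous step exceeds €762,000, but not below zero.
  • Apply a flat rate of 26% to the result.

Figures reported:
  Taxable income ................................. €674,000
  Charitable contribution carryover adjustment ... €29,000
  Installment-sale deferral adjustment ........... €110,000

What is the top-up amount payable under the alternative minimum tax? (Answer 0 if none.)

€54,432

Regular income tax:
  €20,000 × 6% = €1,200
  €12,000 × 16% = €1,920
  €642,000 × 20% = €128,400
  → €131,520

Alternative minimum tax:
  Adjusted income: €674,000 + €29,000 + €110,000 = €813,000
  Exemption: €108,000 − 20% × (€813,000 − €762,000) = €108,000 − €10,200 = €97,800
  Base: €813,000 − €97,800 = €715,200
  €715,200 × 26% = €185,952

Excess of alternative minimum tax over regular income tax: €185,952 − €131,520 = €54,432.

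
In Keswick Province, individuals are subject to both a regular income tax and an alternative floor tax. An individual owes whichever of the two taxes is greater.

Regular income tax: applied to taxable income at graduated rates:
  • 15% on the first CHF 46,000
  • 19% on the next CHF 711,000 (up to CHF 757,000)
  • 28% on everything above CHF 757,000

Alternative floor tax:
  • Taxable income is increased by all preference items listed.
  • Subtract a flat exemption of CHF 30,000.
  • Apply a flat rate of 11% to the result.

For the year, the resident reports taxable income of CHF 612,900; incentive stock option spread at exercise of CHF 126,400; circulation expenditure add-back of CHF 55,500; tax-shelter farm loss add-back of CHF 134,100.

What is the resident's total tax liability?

Regular income tax:
  CHF 46,000 × 15% = CHF 6,900
  CHF 566,900 × 19% = CHF 107,711
  → CHF 114,611

Alternative floor tax:
  Adjusted income: CHF 612,900 + CHF 126,400 + CHF 55,500 + CHF 134,100 = CHF 928,900
  Less exemption CHF 30,000 → base CHF 898,900
  CHF 898,900 × 11% = CHF 98,879

CHF 114,611 > CHF 98,879, so the regular income tax governs.

CHF 114,611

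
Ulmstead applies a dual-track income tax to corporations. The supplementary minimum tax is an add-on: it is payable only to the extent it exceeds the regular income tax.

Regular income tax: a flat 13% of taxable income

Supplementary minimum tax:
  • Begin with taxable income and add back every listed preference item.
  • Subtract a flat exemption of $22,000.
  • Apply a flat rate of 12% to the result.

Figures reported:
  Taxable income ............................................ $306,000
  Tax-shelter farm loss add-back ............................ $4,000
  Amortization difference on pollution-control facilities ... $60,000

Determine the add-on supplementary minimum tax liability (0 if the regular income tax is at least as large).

Regular income tax:
  $306,000 × 13% = $39,780

Supplementary minimum tax:
  Adjusted income: $306,000 + $4,000 + $60,000 = $370,000
  Less exemption $22,000 → base $348,000
  $348,000 × 12% = $41,760

Excess of supplementary minimum tax over regular income tax: $41,760 − $39,780 = $1,980.

$1,980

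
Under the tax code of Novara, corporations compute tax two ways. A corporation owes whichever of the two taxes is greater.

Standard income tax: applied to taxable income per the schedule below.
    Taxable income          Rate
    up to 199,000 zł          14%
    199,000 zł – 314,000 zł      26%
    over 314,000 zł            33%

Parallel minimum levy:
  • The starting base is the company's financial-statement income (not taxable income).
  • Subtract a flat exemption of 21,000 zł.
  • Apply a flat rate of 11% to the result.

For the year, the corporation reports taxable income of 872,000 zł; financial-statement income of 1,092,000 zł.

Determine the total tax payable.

Parallel minimum levy:
  Base (financial-statement income): 1,092,000 zł
  Less exemption 21,000 zł → base 1,071,000 zł
  1,071,000 zł × 11% = 117,810 zł

Standard income tax:
  199,000 zł × 14% = 27,860 zł
  115,000 zł × 26% = 29,900 zł
  558,000 zł × 33% = 184,140 zł
  → 241,900 zł

241,900 zł > 117,810 zł, so the standard income tax governs.

241,900 zł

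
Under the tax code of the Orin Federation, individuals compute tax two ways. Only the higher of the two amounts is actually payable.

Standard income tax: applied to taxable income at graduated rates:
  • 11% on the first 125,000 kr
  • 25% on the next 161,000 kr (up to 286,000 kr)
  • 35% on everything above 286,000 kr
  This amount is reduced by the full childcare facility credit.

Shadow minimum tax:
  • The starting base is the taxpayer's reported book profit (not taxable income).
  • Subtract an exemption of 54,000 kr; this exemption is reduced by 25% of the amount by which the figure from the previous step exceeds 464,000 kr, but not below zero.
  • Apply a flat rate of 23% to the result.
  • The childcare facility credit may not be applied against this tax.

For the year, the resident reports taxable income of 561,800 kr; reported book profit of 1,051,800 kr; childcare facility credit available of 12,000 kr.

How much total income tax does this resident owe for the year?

Standard income tax:
  125,000 kr × 11% = 13,750 kr
  161,000 kr × 25% = 40,250 kr
  275,800 kr × 35% = 96,530 kr
  → 150,530 kr
  Less childcare facility credit 12,000 kr → 138,530 kr

Shadow minimum tax:
  Base (reported book profit): 1,051,800 kr
  Exemption: 25% × (1,051,800 kr − 464,000 kr) = 146,950 kr ≥ 54,000 kr, so the exemption is fully phased out
  Base: 1,051,800 kr − 0 kr = 1,051,800 kr
  1,051,800 kr × 23% = 241,914 kr

241,914 kr > 138,530 kr, so the shadow minimum tax is the binding amount.

241,914 kr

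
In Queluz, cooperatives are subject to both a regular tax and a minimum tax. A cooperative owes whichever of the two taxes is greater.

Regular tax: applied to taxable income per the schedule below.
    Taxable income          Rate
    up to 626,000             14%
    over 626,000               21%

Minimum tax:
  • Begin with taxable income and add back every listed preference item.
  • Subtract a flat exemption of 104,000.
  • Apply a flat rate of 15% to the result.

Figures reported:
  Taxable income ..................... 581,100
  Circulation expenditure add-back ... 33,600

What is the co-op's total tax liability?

Regular tax:
  581,100 × 14% = 81,354

Minimum tax:
  Adjusted income: 581,100 + 33,600 = 614,700
  Less exemption 104,000 → base 510,700
  510,700 × 15% = 76,605

81,354 > 76,605, so the regular tax governs.

81,354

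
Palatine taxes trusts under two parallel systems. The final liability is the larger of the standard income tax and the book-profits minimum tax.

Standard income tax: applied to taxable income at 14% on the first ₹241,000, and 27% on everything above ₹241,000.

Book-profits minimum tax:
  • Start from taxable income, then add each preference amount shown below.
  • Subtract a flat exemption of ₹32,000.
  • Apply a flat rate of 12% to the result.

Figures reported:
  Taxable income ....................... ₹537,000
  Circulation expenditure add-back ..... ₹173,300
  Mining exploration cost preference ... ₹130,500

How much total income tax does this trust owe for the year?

Book-profits minimum tax:
  Adjusted income: ₹537,000 + ₹173,300 + ₹130,500 = ₹840,800
  Less exemption ₹32,000 → base ₹808,800
  ₹808,800 × 12% = ₹97,056

Standard income tax:
  ₹241,000 × 14% = ₹33,740
  ₹296,000 × 27% = ₹79,920
  → ₹113,660

₹113,660 > ₹97,056, so the standard income tax governs.

₹113,660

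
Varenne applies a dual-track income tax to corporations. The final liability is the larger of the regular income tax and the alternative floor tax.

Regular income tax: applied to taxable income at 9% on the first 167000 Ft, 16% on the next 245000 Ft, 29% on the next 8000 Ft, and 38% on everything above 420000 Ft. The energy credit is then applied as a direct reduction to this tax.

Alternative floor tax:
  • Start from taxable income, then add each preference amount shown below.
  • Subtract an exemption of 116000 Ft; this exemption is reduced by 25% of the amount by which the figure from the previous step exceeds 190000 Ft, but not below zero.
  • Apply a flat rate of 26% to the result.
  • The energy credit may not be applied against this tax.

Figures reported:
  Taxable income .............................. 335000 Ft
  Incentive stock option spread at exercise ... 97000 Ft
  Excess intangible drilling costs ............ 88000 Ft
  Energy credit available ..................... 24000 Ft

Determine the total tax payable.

126490 Ft

Regular income tax:
  167000 Ft × 9% = 15030 Ft
  168000 Ft × 16% = 26880 Ft
  → 41910 Ft
  Less energy credit 24000 Ft → 17910 Ft

Alternative floor tax:
  Adjusted income: 335000 Ft + 97000 Ft + 88000 Ft = 520000 Ft
  Exemption: 116000 Ft − 25% × (520000 Ft − 190000 Ft) = 116000 Ft − 82500 Ft = 33500 Ft
  Base: 520000 Ft − 33500 Ft = 486500 Ft
  486500 Ft × 26% = 126490 Ft

126490 Ft > 17910 Ft, so the alternative floor tax is the binding amount.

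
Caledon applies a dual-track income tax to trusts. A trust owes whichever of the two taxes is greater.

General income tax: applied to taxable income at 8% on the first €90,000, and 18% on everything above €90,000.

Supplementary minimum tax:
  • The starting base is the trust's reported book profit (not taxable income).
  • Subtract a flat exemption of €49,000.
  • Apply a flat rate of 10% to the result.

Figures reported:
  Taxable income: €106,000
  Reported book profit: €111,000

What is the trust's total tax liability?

€10,080

General income tax:
  €90,000 × 8% = €7,200
  €16,000 × 18% = €2,880
  → €10,080

Supplementary minimum tax:
  Base (reported book profit): €111,000
  Less exemption €49,000 → base €62,000
  €62,000 × 10% = €6,200

€10,080 > €6,200, so the general income tax governs.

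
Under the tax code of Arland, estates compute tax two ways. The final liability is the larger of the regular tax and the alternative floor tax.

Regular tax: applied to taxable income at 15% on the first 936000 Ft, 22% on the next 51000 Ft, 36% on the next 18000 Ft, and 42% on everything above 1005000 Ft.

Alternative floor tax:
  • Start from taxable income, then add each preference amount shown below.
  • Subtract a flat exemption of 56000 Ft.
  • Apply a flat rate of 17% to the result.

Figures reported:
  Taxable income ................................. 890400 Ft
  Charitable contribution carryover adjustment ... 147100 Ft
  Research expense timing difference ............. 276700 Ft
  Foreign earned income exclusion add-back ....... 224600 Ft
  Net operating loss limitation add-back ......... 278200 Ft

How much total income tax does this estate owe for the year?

299370 Ft

Alternative floor tax:
  Adjusted income: 890400 Ft + 147100 Ft + 276700 Ft + 224600 Ft + 278200 Ft = 1817000 Ft
  Less exemption 56000 Ft → base 1761000 Ft
  1761000 Ft × 17% = 299370 Ft

Regular tax:
  890400 Ft × 15% = 133560 Ft

299370 Ft > 133560 Ft, so the alternative floor tax is the binding amount.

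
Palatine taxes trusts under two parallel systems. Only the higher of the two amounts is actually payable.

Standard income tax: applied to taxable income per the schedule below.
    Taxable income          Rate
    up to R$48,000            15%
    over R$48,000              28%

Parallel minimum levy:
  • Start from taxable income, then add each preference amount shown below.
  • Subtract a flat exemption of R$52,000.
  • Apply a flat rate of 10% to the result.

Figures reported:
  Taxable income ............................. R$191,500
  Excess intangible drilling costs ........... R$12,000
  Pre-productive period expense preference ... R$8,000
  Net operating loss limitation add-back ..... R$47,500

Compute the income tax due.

Standard income tax:
  R$48,000 × 15% = R$7,200
  R$143,500 × 28% = R$40,180
  → R$47,380

Parallel minimum levy:
  Adjusted income: R$191,500 + R$12,000 + R$8,000 + R$47,500 = R$259,000
  Less exemption R$52,000 → base R$207,000
  R$207,000 × 10% = R$20,700

R$47,380 > R$20,700, so the standard income tax governs.

R$47,380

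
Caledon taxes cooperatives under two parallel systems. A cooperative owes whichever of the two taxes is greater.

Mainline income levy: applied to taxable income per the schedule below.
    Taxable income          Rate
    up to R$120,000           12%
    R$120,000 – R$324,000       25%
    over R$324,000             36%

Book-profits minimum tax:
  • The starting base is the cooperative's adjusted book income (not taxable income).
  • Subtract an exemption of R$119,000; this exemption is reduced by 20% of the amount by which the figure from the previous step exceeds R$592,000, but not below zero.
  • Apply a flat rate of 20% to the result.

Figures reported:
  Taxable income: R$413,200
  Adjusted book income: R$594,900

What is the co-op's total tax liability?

Mainline income levy:
  R$120,000 × 12% = R$14,400
  R$204,000 × 25% = R$51,000
  R$89,200 × 36% = R$32,112
  → R$97,512

Book-profits minimum tax:
  Base (adjusted book income): R$594,900
  Exemption: R$119,000 − 20% × (R$594,900 − R$592,000) = R$119,000 − R$580 = R$118,420
  Base: R$594,900 − R$118,420 = R$476,480
  R$476,480 × 20% = R$95,296

R$97,512 > R$95,296, so the mainline income levy governs.

R$97,512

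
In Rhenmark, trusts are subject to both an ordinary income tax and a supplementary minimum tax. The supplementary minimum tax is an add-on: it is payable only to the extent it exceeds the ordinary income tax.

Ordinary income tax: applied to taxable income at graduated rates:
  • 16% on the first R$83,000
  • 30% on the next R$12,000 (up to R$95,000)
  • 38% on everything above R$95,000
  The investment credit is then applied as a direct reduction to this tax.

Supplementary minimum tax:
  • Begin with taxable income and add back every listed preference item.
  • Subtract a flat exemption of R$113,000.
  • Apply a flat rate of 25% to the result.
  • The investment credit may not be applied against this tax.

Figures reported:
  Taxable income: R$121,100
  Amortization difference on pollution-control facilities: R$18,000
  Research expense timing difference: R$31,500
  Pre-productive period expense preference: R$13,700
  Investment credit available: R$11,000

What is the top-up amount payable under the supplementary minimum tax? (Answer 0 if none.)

R$2,027

Supplementary minimum tax:
  Adjusted income: R$121,100 + R$18,000 + R$31,500 + R$13,700 = R$184,300
  Less exemption R$113,000 → base R$71,300
  R$71,300 × 25% = R$17,825

Ordinary income tax:
  R$83,000 × 16% = R$13,280
  R$12,000 × 30% = R$3,600
  R$26,100 × 38% = R$9,918
  → R$26,798
  Less investment credit R$11,000 → R$15,798

Excess of supplementary minimum tax over ordinary income tax: R$17,825 − R$15,798 = R$2,027.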